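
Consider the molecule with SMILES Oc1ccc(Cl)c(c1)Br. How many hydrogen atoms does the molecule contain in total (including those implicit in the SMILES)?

Walk through each heavy atom and fill implicit hydrogens from standard valence (C 4, N 3, O 2, S 2, halogen 1); for lowercase aromatic atoms, an aromatic c carries 1 H when it has two neighbours and 0 H with three, and aromatic n carries 0 H:
  atom 1: O, bond orders sum to 1 (valence 2) → 1 H
  atom 2: aromatic c, 3 neighbours → 0 H
  atom 3: aromatic c, 2 neighbours → 1 H
  atom 4: aromatic c, 2 neighbours → 1 H
  atom 5: aromatic c, 3 neighbours → 0 H
  atom 6: Cl (halogen, monovalent) → 0 H
  atom 7: aromatic c, 3 neighbours → 0 H
  atom 8: aromatic c, 2 neighbours → 1 H
  atom 9: Br (halogen, monovalent) → 0 H
Total hydrogens: 4.

4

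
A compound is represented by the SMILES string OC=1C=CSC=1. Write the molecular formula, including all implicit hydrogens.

C4H4OS

Walk through each heavy atom and fill implicit hydrogens from standard valence (C 4, N 3, O 2, S 2, halogen 1):
  atom 1: O, bond orders sum to 1 (valence 2) → 1 H
  atom 2: C, bond orders sum to 4 (valence 4) → 0 H
  atom 3: C, bond orders sum to 3 (valence 4) → 1 H
  atom 4: C, bond orders sum to 3 (valence 4) → 1 H
  atom 5: S, bond orders sum to 2 (valence 2) → 0 H
  atom 6: C, bond orders sum to 3 (valence 4) → 1 H
Totals → C:4, H:4, O:1, S:1.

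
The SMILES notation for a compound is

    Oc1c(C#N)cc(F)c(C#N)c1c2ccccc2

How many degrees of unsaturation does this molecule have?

12

Molecular formula: C14H7FN2O.
DoU = (2C + 2 + N − H − X) / 2, where X is the halogen count and O/S are ignored.
    = (2·14 + 2 + 2 − 7 − 1) / 2 = 24 / 2 = 12.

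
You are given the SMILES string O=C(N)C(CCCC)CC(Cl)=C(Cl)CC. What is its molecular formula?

Walk through each heavy atom and fill implicit hydrogens from standard valence (C 4, N 3, O 2, S 2, halogen 1):
  atom 1: O, bond orders sum to 2 (valence 2) → 0 H
  atom 2: C, bond orders sum to 4 (valence 4) → 0 H
  atom 3: N, bond orders sum to 1 (valence 3) → 2 H
  atom 4: C, bond orders sum to 3 (valence 4) → 1 H
  atom 5: C, bond orders sum to 2 (valence 4) → 2 H
  atom 6: C, bond orders sum to 2 (valence 4) → 2 H
  atom 7: C, bond orders sum to 2 (valence 4) → 2 H
  atom 8: C, bond orders sum to 1 (valence 4) → 3 H
  atom 9: C, bond orders sum to 2 (valence 4) → 2 H
  atom 10: C, bond orders sum to 4 (valence 4) → 0 H
  atom 11: Cl (halogen, monovalent) → 0 H
  atom 12: C, bond orders sum to 4 (valence 4) → 0 H
  atom 13: Cl (halogen, monovalent) → 0 H
  atom 14: C, bond orders sum to 2 (valence 4) → 2 H
  atom 15: C, bond orders sum to 1 (valence 4) → 3 H
Totals → C:11, H:19, Cl:2, N:1, O:1.
In Hill order: C11H19Cl2NO.

C11H19Cl2NO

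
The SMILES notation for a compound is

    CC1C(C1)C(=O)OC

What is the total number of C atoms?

6

Count every carbon token in the SMILES (each C, including those in ring-closure positions and inside branches).
Carbon count: 6.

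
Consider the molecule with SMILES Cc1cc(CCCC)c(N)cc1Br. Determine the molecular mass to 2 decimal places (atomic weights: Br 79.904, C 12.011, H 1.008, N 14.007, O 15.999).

First, the molecular formula is C11H16BrN (counting implicit H from valence).
  Br: 1 × 79.904 = 79.904
  C: 11 × 12.011 = 132.121
  H: 16 × 1.008 = 16.128
  N: 1 × 14.007 = 14.007
Sum: 1×79.904 + 11×12.011 + 16×1.008 + 1×14.007 = 242.160 → 242.16 g/mol.

242.16 g/mol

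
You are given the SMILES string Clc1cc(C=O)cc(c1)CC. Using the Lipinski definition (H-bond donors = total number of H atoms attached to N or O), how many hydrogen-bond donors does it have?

0

Donors: find every N or O and count the H atoms it carries.
  atom 6 (O): bond orders sum to 2 → 0 H
Lipinski HBD = 0.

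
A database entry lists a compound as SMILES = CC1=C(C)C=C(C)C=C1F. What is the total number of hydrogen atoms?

11

Walk through each heavy atom and fill implicit hydrogens from standard valence (C 4, N 3, O 2, S 2, halogen 1):
  atom 1: C, bond orders sum to 1 (valence 4) → 3 H
  atom 2: C, bond orders sum to 4 (valence 4) → 0 H
  atom 3: C, bond orders sum to 4 (valence 4) → 0 H
  atom 4: C, bond orders sum to 1 (valence 4) → 3 H
  atom 5: C, bond orders sum to 3 (valence 4) → 1 H
  atom 6: C, bond orders sum to 4 (valence 4) → 0 H
  atom 7: C, bond orders sum to 1 (valence 4) → 3 H
  atom 8: C, bond orders sum to 3 (valence 4) → 1 H
  atom 9: C, bond orders sum to 4 (valence 4) → 0 H
  atom 10: F (halogen, monovalent) → 0 H
Total hydrogens: 11.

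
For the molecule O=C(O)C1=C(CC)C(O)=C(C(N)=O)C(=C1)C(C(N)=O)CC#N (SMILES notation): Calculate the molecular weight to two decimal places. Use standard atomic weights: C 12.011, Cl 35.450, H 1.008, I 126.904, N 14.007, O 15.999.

305.29 g/mol

First, the molecular formula is C14H15N3O5 (counting implicit H from valence).
  C: 14 × 12.011 = 168.154
  H: 15 × 1.008 = 15.120
  N: 3 × 14.007 = 42.021
  O: 5 × 15.999 = 79.995
Sum: 14×12.011 + 15×1.008 + 3×14.007 + 5×15.999 = 305.290 → 305.29 g/mol.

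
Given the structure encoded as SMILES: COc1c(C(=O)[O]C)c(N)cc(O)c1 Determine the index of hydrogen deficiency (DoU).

5

Molecular formula: C9H11NO4.
DoU = (2C + 2 + N − H − X) / 2, where X is the halogen count and O/S are ignored.
    = (2·9 + 2 + 1 − 11 − 0) / 2 = 10 / 2 = 5.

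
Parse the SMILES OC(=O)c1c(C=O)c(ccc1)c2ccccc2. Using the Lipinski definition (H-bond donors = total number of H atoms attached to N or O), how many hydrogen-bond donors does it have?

Donors: find every N or O and count the H atoms it carries.
  atom 1 (O): bond orders sum to 1 → 1 H
  atom 3 (O): bond orders sum to 2 → 0 H
  atom 7 (O): bond orders sum to 2 → 0 H
Lipinski HBD = 1.

1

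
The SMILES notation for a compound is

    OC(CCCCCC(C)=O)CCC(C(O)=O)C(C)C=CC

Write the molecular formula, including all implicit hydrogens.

Walk through each heavy atom and fill implicit hydrogens from standard valence (C 4, N 3, O 2, S 2, halogen 1):
  atom 1: O, bond orders sum to 1 (valence 2) → 1 H
  atom 2: C, bond orders sum to 3 (valence 4) → 1 H
  atom 3: C, bond orders sum to 2 (valence 4) → 2 H
  atom 4: C, bond orders sum to 2 (valence 4) → 2 H
  atom 5: C, bond orders sum to 2 (valence 4) → 2 H
  atom 6: C, bond orders sum to 2 (valence 4) → 2 H
  atom 7: C, bond orders sum to 2 (valence 4) → 2 H
  atom 8: C, bond orders sum to 4 (valence 4) → 0 H
  atom 9: C, bond orders sum to 1 (valence 4) → 3 H
  atom 10: O, bond orders sum to 2 (valence 2) → 0 H
  atom 11: C, bond orders sum to 2 (valence 4) → 2 H
  atom 12: C, bond orders sum to 2 (valence 4) → 2 H
  atom 13: C, bond orders sum to 3 (valence 4) → 1 H
  atom 14: C, bond orders sum to 4 (valence 4) → 0 H
  atom 15: O, bond orders sum to 1 (valence 2) → 1 H
  atom 16: O, bond orders sum to 2 (valence 2) → 0 H
  atom 17: C, bond orders sum to 3 (valence 4) → 1 H
  atom 18: C, bond orders sum to 1 (valence 4) → 3 H
  atom 19: C, bond orders sum to 3 (valence 4) → 1 H
  atom 20: C, bond orders sum to 3 (valence 4) → 1 H
  atom 21: C, bond orders sum to 1 (valence 4) → 3 H
Totals → C:17, H:30, O:4.

C17H30O4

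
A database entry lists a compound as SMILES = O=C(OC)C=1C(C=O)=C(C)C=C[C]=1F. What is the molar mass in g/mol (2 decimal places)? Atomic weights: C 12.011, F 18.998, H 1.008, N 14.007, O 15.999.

First, the molecular formula is C10H9FO3 (counting implicit H from valence).
  C: 10 × 12.011 = 120.110
  F: 1 × 18.998 = 18.998
  H: 9 × 1.008 = 9.072
  O: 3 × 15.999 = 47.997
Sum: 10×12.011 + 1×18.998 + 9×1.008 + 3×15.999 = 196.177 → 196.18 g/mol.

196.18 g/mol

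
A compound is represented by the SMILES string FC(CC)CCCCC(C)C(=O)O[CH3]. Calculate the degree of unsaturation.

1

Degree of unsaturation = (number of rings) + (number of π bonds).
Ring closures in the SMILES: 0.
π bonds: 1 double bond (each 1 DoU) → 1 DoU from unsaturation.
Total DoU = 0 + 1 = 1.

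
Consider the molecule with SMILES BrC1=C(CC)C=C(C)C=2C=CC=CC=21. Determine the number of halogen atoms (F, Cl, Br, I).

Halogen atoms appear at heavy-atom position 1 (1×Br).
Halogen count: 1.

1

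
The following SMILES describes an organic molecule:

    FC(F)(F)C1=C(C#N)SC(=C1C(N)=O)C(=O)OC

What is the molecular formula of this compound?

C9H5F3N2O3S

Walk through each heavy atom and fill implicit hydrogens from standard valence (C 4, N 3, O 2, S 2, halogen 1):
  atom 1: F (halogen, monovalent) → 0 H
  atom 2: C, bond orders sum to 4 (valence 4) → 0 H
  atom 3: F (halogen, monovalent) → 0 H
  atom 4: F (halogen, monovalent) → 0 H
  atom 5: C, bond orders sum to 4 (valence 4) → 0 H
  atom 6: C, bond orders sum to 4 (valence 4) → 0 H
  atom 7: C, bond orders sum to 4 (valence 4) → 0 H
  atom 8: N, bond orders sum to 3 (valence 3) → 0 H
  atom 9: S, bond orders sum to 2 (valence 2) → 0 H
  atom 10: C, bond orders sum to 4 (valence 4) → 0 H
  atom 11: C, bond orders sum to 4 (valence 4) → 0 H
  atom 12: C, bond orders sum to 4 (valence 4) → 0 H
  atom 13: N, bond orders sum to 1 (valence 3) → 2 H
  atom 14: O, bond orders sum to 2 (valence 2) → 0 H
  atom 15: C, bond orders sum to 4 (valence 4) → 0 H
  atom 16: O, bond orders sum to 2 (valence 2) → 0 H
  atom 17: O, bond orders sum to 2 (valence 2) → 0 H
  atom 18: C, bond orders sum to 1 (valence 4) → 3 H
Totals → C:9, H:5, F:3, N:2, O:3, S:1.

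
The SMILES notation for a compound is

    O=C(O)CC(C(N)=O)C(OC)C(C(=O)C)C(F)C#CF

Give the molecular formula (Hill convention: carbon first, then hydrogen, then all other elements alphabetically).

Walk through each heavy atom and fill implicit hydrogens from standard valence (C 4, N 3, O 2, S 2, halogen 1):
  atom 1: O, bond orders sum to 2 (valence 2) → 0 H
  atom 2: C, bond orders sum to 4 (valence 4) → 0 H
  atom 3: O, bond orders sum to 1 (valence 2) → 1 H
  atom 4: C, bond orders sum to 2 (valence 4) → 2 H
  atom 5: C, bond orders sum to 3 (valence 4) → 1 H
  atom 6: C, bond orders sum to 4 (valence 4) → 0 H
  atom 7: N, bond orders sum to 1 (valence 3) → 2 H
  atom 8: O, bond orders sum to 2 (valence 2) → 0 H
  atom 9: C, bond orders sum to 3 (valence 4) → 1 H
  atom 10: O, bond orders sum to 2 (valence 2) → 0 H
  atom 11: C, bond orders sum to 1 (valence 4) → 3 H
  atom 12: C, bond orders sum to 3 (valence 4) → 1 H
  atom 13: C, bond orders sum to 4 (valence 4) → 0 H
  atom 14: O, bond orders sum to 2 (valence 2) → 0 H
  atom 15: C, bond orders sum to 1 (valence 4) → 3 H
  atom 16: C, bond orders sum to 3 (valence 4) → 1 H
  atom 17: F (halogen, monovalent) → 0 H
  atom 18: C, bond orders sum to 4 (valence 4) → 0 H
  atom 19: C, bond orders sum to 4 (valence 4) → 0 H
  atom 20: F (halogen, monovalent) → 0 H
Totals → C:12, H:15, F:2, N:1, O:5.

C12H15F2NO5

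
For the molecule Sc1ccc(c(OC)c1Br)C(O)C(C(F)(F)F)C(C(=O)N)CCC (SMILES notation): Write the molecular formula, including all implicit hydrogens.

Walk through each heavy atom and fill implicit hydrogens from standard valence (C 4, N 3, O 2, S 2, halogen 1); for lowercase aromatic atoms, an aromatic c carries 1 H when it has two neighbours and 0 H with three, and aromatic n carries 0 H:
  atom 1: S, bond orders sum to 1 (valence 2) → 1 H
  atom 2: aromatic c, 3 neighbours → 0 H
  atom 3: aromatic c, 2 neighbours → 1 H
  atom 4: aromatic c, 2 neighbours → 1 H
  atom 5: aromatic c, 3 neighbours → 0 H
  atom 6: aromatic c, 3 neighbours → 0 H
  atom 7: O, bond orders sum to 2 (valence 2) → 0 H
  atom 8: C, bond orders sum to 1 (valence 4) → 3 H
  atom 9: aromatic c, 3 neighbours → 0 H
  atom 10: Br (halogen, monovalent) → 0 H
  atom 11: C, bond orders sum to 3 (valence 4) → 1 H
  atom 12: O, bond orders sum to 1 (valence 2) → 1 H
  atom 13: C, bond orders sum to 3 (valence 4) → 1 H
  atom 14: C, bond orders sum to 4 (valence 4) → 0 H
  atom 15: F (halogen, monovalent) → 0 H
  atom 16: F (halogen, monovalent) → 0 H
  atom 17: F (halogen, monovalent) → 0 H
  atom 18: C, bond orders sum to 3 (valence 4) → 1 H
  atom 19: C, bond orders sum to 4 (valence 4) → 0 H
  atom 20: O, bond orders sum to 2 (valence 2) → 0 H
  atom 21: N, bond orders sum to 1 (valence 3) → 2 H
  atom 22: C, bond orders sum to 2 (valence 4) → 2 H
  atom 23: C, bond orders sum to 2 (valence 4) → 2 H
  atom 24: C, bond orders sum to 1 (valence 4) → 3 H
Totals → C:15, H:19, Br:1, F:3, N:1, O:3, S:1.
In Hill order: C15H19BrF3NO3S.

C15H19BrF3NO3S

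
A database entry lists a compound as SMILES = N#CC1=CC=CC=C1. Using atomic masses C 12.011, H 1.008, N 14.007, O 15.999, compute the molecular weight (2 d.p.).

First, the molecular formula is C7H5N (counting implicit H from valence).
  C: 7 × 12.011 = 84.077
  H: 5 × 1.008 = 5.040
  N: 1 × 14.007 = 14.007
Sum: 7×12.011 + 5×1.008 + 1×14.007 = 103.124 → 103.12 g/mol.

103.12 g/mol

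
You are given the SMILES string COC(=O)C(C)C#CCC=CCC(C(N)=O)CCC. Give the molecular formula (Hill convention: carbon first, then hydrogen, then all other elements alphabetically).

Walk through each heavy atom and fill implicit hydrogens from standard valence (C 4, N 3, O 2, S 2, halogen 1):
  atom 1: C, bond orders sum to 1 (valence 4) → 3 H
  atom 2: O, bond orders sum to 2 (valence 2) → 0 H
  atom 3: C, bond orders sum to 4 (valence 4) → 0 H
  atom 4: O, bond orders sum to 2 (valence 2) → 0 H
  atom 5: C, bond orders sum to 3 (valence 4) → 1 H
  atom 6: C, bond orders sum to 1 (valence 4) → 3 H
  atom 7: C, bond orders sum to 4 (valence 4) → 0 H
  atom 8: C, bond orders sum to 4 (valence 4) → 0 H
  atom 9: C, bond orders sum to 2 (valence 4) → 2 H
  atom 10: C, bond orders sum to 3 (valence 4) → 1 H
  atom 11: C, bond orders sum to 3 (valence 4) → 1 H
  atom 12: C, bond orders sum to 2 (valence 4) → 2 H
  atom 13: C, bond orders sum to 3 (valence 4) → 1 H
  atom 14: C, bond orders sum to 4 (valence 4) → 0 H
  atom 15: N, bond orders sum to 1 (valence 3) → 2 H
  atom 16: O, bond orders sum to 2 (valence 2) → 0 H
  atom 17: C, bond orders sum to 2 (valence 4) → 2 H
  atom 18: C, bond orders sum to 2 (valence 4) → 2 H
  atom 19: C, bond orders sum to 1 (valence 4) → 3 H
Totals → C:15, H:23, N:1, O:3.
In Hill order: C15H23NO3.

C15H23NO3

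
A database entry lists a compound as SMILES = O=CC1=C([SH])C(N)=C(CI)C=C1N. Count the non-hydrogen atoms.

13

Every atom symbol written in the SMILES (organic subset) is one heavy atom; implicit H are not written.
Heavy atoms by element → C:8, I:1, N:2, O:1, S:1.
Total: 13.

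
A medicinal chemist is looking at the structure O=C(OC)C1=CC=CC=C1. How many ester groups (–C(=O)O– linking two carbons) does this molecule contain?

1

The ester motif appears at heavy-atom position 2 in the SMILES.
Ester count: 1.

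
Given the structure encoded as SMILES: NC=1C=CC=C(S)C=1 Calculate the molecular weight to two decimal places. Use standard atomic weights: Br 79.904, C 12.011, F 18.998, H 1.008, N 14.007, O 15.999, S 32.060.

125.19 g/mol

First, the molecular formula is C6H7NS (counting implicit H from valence).
  C: 6 × 12.011 = 72.066
  H: 7 × 1.008 = 7.056
  N: 1 × 14.007 = 14.007
  S: 1 × 32.060 = 32.060
Sum: 6×12.011 + 7×1.008 + 1×14.007 + 1×32.060 = 125.189 → 125.19 g/mol.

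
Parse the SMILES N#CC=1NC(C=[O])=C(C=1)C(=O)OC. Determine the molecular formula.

C8H6N2O3

Walk through each heavy atom and fill implicit hydrogens from standard valence (C 4, N 3, O 2, S 2, halogen 1):
  atom 1: N, bond orders sum to 3 (valence 3) → 0 H
  atom 2: C, bond orders sum to 4 (valence 4) → 0 H
  atom 3: C, bond orders sum to 4 (valence 4) → 0 H
  atom 4: N, bond orders sum to 2 (valence 3) → 1 H
  atom 5: C, bond orders sum to 4 (valence 4) → 0 H
  atom 6: C, bond orders sum to 3 (valence 4) → 1 H
  atom 7: O with explicit H count 0
  atom 8: C, bond orders sum to 4 (valence 4) → 0 H
  atom 9: C, bond orders sum to 3 (valence 4) → 1 H
  atom 10: C, bond orders sum to 4 (valence 4) → 0 H
  atom 11: O, bond orders sum to 2 (valence 2) → 0 H
  atom 12: O, bond orders sum to 2 (valence 2) → 0 H
  atom 13: C, bond orders sum to 1 (valence 4) → 3 H
Totals → C:8, H:6, N:2, O:3.
In Hill order: C8H6N2O3.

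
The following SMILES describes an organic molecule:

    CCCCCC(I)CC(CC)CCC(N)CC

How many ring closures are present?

0

In SMILES, each pair of matching ring-closure digits denotes one ring-closing bond; the number of such bonds equals the number of independent rings.
Ring-closure bonds here: 0.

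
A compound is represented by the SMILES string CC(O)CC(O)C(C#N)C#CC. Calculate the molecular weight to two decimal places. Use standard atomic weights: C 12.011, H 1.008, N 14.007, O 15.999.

167.21 g/mol

First, the molecular formula is C9H13NO2 (counting implicit H from valence).
  C: 9 × 12.011 = 108.099
  H: 13 × 1.008 = 13.104
  N: 1 × 14.007 = 14.007
  O: 2 × 15.999 = 31.998
Sum: 9×12.011 + 13×1.008 + 1×14.007 + 2×15.999 = 167.208 → 167.21 g/mol.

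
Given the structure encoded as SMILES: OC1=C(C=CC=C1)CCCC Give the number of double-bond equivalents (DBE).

Molecular formula: C10H14O.
DoU = (2C + 2 + N − H − X) / 2, where X is the halogen count and O/S are ignored.
    = (2·10 + 2 + 0 − 14 − 0) / 2 = 8 / 2 = 4.

4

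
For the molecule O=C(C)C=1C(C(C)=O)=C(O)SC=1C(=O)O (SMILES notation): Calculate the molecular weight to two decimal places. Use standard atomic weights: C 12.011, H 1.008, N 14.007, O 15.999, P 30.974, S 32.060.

228.22 g/mol

First, the molecular formula is C9H8O5S (counting implicit H from valence).
  C: 9 × 12.011 = 108.099
  H: 8 × 1.008 = 8.064
  O: 5 × 15.999 = 79.995
  S: 1 × 32.060 = 32.060
Sum: 9×12.011 + 8×1.008 + 5×15.999 + 1×32.060 = 228.218 → 228.22 g/mol.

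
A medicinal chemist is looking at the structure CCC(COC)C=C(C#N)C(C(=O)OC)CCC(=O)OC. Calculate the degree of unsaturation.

Molecular formula: C15H23NO5.
DoU = (2C + 2 + N − H − X) / 2, where X is the halogen count and O/S are ignored.
    = (2·15 + 2 + 1 − 23 − 0) / 2 = 10 / 2 = 5.

5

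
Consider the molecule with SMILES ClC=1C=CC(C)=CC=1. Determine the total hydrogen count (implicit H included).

Walk through each heavy atom and fill implicit hydrogens from standard valence (C 4, N 3, O 2, S 2, halogen 1):
  atom 1: Cl (halogen, monovalent) → 0 H
  atom 2: C, bond orders sum to 4 (valence 4) → 0 H
  atom 3: C, bond orders sum to 3 (valence 4) → 1 H
  atom 4: C, bond orders sum to 3 (valence 4) → 1 H
  atom 5: C, bond orders sum to 4 (valence 4) → 0 H
  atom 6: C, bond orders sum to 1 (valence 4) → 3 H
  atom 7: C, bond orders sum to 3 (valence 4) → 1 H
  atom 8: C, bond orders sum to 3 (valence 4) → 1 H
Total hydrogens: 7.

7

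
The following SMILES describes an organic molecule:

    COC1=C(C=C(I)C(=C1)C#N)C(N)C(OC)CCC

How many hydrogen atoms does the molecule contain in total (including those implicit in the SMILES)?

Walk through each heavy atom and fill implicit hydrogens from standard valence (C 4, N 3, O 2, S 2, halogen 1):
  atom 1: C, bond orders sum to 1 (valence 4) → 3 H
  atom 2: O, bond orders sum to 2 (valence 2) → 0 H
  atom 3: C, bond orders sum to 4 (valence 4) → 0 H
  atom 4: C, bond orders sum to 4 (valence 4) → 0 H
  atom 5: C, bond orders sum to 3 (valence 4) → 1 H
  atom 6: C, bond orders sum to 4 (valence 4) → 0 H
  atom 7: I (halogen, monovalent) → 0 H
  atom 8: C, bond orders sum to 4 (valence 4) → 0 H
  atom 9: C, bond orders sum to 3 (valence 4) → 1 H
  atom 10: C, bond orders sum to 4 (valence 4) → 0 H
  atom 11: N, bond orders sum to 3 (valence 3) → 0 H
  atom 12: C, bond orders sum to 3 (valence 4) → 1 H
  atom 13: N, bond orders sum to 1 (valence 3) → 2 H
  atom 14: C, bond orders sum to 3 (valence 4) → 1 H
  atom 15: O, bond orders sum to 2 (valence 2) → 0 H
  atom 16: C, bond orders sum to 1 (valence 4) → 3 H
  atom 17: C, bond orders sum to 2 (valence 4) → 2 H
  atom 18: C, bond orders sum to 2 (valence 4) → 2 H
  atom 19: C, bond orders sum to 1 (valence 4) → 3 H
Total hydrogens: 19.

19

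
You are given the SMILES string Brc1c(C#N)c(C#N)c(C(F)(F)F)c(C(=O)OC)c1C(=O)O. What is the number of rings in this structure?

1

In SMILES, each pair of matching ring-closure digits denotes one ring-closing bond; the number of such bonds equals the number of independent rings.
Ring-closure bonds here: 1.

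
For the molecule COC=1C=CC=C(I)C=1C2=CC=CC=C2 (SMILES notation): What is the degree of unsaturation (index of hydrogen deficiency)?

8

Molecular formula: C13H11IO.
DoU = (2C + 2 + N − H − X) / 2, where X is the halogen count and O/S are ignored.
    = (2·13 + 2 + 0 − 11 − 1) / 2 = 16 / 2 = 8.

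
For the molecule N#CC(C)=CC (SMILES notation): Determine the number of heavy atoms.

Every atom symbol written in the SMILES (organic subset) is one heavy atom; implicit H are not written.
Heavy atoms by element → C:5, N:1.
Total: 6.

6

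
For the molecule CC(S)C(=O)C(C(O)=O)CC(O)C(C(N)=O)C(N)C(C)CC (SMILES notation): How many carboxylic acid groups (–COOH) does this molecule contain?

The carboxylic acid motif appears at heavy-atom position 7 in the SMILES.
Other groups present: 1 amide, 1 hydroxyl, 1 ketone, 1 primary amine, 1 thiol.
Carboxylic acid count: 1.

1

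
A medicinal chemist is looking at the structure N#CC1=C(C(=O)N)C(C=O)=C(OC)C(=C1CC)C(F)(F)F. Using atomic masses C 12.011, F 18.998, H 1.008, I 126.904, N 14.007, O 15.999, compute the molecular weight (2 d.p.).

First, the molecular formula is C13H11F3N2O3 (counting implicit H from valence).
  C: 13 × 12.011 = 156.143
  F: 3 × 18.998 = 56.994
  H: 11 × 1.008 = 11.088
  N: 2 × 14.007 = 28.014
  O: 3 × 15.999 = 47.997
Sum: 13×12.011 + 3×18.998 + 11×1.008 + 2×14.007 + 3×15.999 = 300.236 → 300.24 g/mol.

300.24 g/mol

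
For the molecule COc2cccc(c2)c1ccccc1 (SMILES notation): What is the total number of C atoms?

13

Count every carbon token in the SMILES (each C, including those in ring-closure positions and inside branches).
Carbon count: 13.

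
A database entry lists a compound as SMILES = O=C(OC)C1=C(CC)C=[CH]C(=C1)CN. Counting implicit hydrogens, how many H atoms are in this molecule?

Walk through each heavy atom and fill implicit hydrogens from standard valence (C 4, N 3, O 2, S 2, halogen 1):
  atom 1: O, bond orders sum to 2 (valence 2) → 0 H
  atom 2: C, bond orders sum to 4 (valence 4) → 0 H
  atom 3: O, bond orders sum to 2 (valence 2) → 0 H
  atom 4: C, bond orders sum to 1 (valence 4) → 3 H
  atom 5: C, bond orders sum to 4 (valence 4) → 0 H
  atom 6: C, bond orders sum to 4 (valence 4) → 0 H
  atom 7: C, bond orders sum to 2 (valence 4) → 2 H
  atom 8: C, bond orders sum to 1 (valence 4) → 3 H
  atom 9: C, bond orders sum to 3 (valence 4) → 1 H
  atom 10: C with explicit H count 1
  atom 11: C, bond orders sum to 4 (valence 4) → 0 H
  atom 12: C, bond orders sum to 3 (valence 4) → 1 H
  atom 13: C, bond orders sum to 2 (valence 4) → 2 H
  atom 14: N, bond orders sum to 1 (valence 3) → 2 H
Total hydrogens: 15.

15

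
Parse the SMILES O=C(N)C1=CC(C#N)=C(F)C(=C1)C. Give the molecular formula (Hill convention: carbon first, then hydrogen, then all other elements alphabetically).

C9H7FN2O

Walk through each heavy atom and fill implicit hydrogens from standard valence (C 4, N 3, O 2, S 2, halogen 1):
  atom 1: O, bond orders sum to 2 (valence 2) → 0 H
  atom 2: C, bond orders sum to 4 (valence 4) → 0 H
  atom 3: N, bond orders sum to 1 (valence 3) → 2 H
  atom 4: C, bond orders sum to 4 (valence 4) → 0 H
  atom 5: C, bond orders sum to 3 (valence 4) → 1 H
  atom 6: C, bond orders sum to 4 (valence 4) → 0 H
  atom 7: C, bond orders sum to 4 (valence 4) → 0 H
  atom 8: N, bond orders sum to 3 (valence 3) → 0 H
  atom 9: C, bond orders sum to 4 (valence 4) → 0 H
  atom 10: F (halogen, monovalent) → 0 H
  atom 11: C, bond orders sum to 4 (valence 4) → 0 H
  atom 12: C, bond orders sum to 3 (valence 4) → 1 H
  atom 13: C, bond orders sum to 1 (valence 4) → 3 H
Totals → C:9, H:7, F:1, N:2, O:1.
In Hill order: C9H7FN2O.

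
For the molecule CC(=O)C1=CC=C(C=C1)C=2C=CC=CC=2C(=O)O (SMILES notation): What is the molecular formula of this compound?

Walk through each heavy atom and fill implicit hydrogens from standard valence (C 4, N 3, O 2, S 2, halogen 1):
  atom 1: C, bond orders sum to 1 (valence 4) → 3 H
  atom 2: C, bond orders sum to 4 (valence 4) → 0 H
  atom 3: O, bond orders sum to 2 (valence 2) → 0 H
  atom 4: C, bond orders sum to 4 (valence 4) → 0 H
  atom 5: C, bond orders sum to 3 (valence 4) → 1 H
  atom 6: C, bond orders sum to 3 (valence 4) → 1 H
  atom 7: C, bond orders sum to 4 (valence 4) → 0 H
  atom 8: C, bond orders sum to 3 (valence 4) → 1 H
  atom 9: C, bond orders sum to 3 (valence 4) → 1 H
  atom 10: C, bond orders sum to 4 (valence 4) → 0 H
  atom 11: C, bond orders sum to 3 (valence 4) → 1 H
  atom 12: C, bond orders sum to 3 (valence 4) → 1 H
  atom 13: C, bond orders sum to 3 (valence 4) → 1 H
  atom 14: C, bond orders sum to 3 (valence 4) → 1 H
  atom 15: C, bond orders sum to 4 (valence 4) → 0 H
  atom 16: C, bond orders sum to 4 (valence 4) → 0 H
  atom 17: O, bond orders sum to 2 (valence 2) → 0 H
  atom 18: O, bond orders sum to 1 (valence 2) → 1 H
Totals → C:15, H:12, O:3.
In Hill order: C15H12O3.

C15H12O3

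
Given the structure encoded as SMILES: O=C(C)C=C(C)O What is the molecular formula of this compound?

Walk through each heavy atom and fill implicit hydrogens from standard valence (C 4, N 3, O 2, S 2, halogen 1):
  atom 1: O, bond orders sum to 2 (valence 2) → 0 H
  atom 2: C, bond orders sum to 4 (valence 4) → 0 H
  atom 3: C, bond orders sum to 1 (valence 4) → 3 H
  atom 4: C, bond orders sum to 3 (valence 4) → 1 H
  atom 5: C, bond orders sum to 4 (valence 4) → 0 H
  atom 6: C, bond orders sum to 1 (valence 4) → 3 H
  atom 7: O, bond orders sum to 1 (valence 2) → 1 H
Totals → C:5, H:8, O:2.
In Hill order: C5H8O2.

C5H8O2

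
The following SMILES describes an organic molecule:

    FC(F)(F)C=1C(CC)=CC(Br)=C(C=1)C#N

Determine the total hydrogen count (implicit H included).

7

Walk through each heavy atom and fill implicit hydrogens from standard valence (C 4, N 3, O 2, S 2, halogen 1):
  atom 1: F (halogen, monovalent) → 0 H
  atom 2: C, bond orders sum to 4 (valence 4) → 0 H
  atom 3: F (halogen, monovalent) → 0 H
  atom 4: F (halogen, monovalent) → 0 H
  atom 5: C, bond orders sum to 4 (valence 4) → 0 H
  atom 6: C, bond orders sum to 4 (valence 4) → 0 H
  atom 7: C, bond orders sum to 2 (valence 4) → 2 H
  atom 8: C, bond orders sum to 1 (valence 4) → 3 H
  atom 9: C, bond orders sum to 3 (valence 4) → 1 H
  atom 10: C, bond orders sum to 4 (valence 4) → 0 H
  atom 11: Br (halogen, monovalent) → 0 H
  atom 12: C, bond orders sum to 4 (valence 4) → 0 H
  atom 13: C, bond orders sum to 3 (valence 4) → 1 H
  atom 14: C, bond orders sum to 4 (valence 4) → 0 H
  atom 15: N, bond orders sum to 3 (valence 3) → 0 H
Total hydrogens: 7.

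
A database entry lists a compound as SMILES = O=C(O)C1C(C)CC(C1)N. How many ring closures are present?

1

In SMILES, each pair of matching ring-closure digits denotes one ring-closing bond; the number of such bonds equals the number of independent rings.
Ring-closure bonds here: 1.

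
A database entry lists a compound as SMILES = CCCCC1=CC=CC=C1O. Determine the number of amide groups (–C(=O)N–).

0

Scan the SMILES for the amide motif — none present.
Groups that are present: 1 hydroxyl.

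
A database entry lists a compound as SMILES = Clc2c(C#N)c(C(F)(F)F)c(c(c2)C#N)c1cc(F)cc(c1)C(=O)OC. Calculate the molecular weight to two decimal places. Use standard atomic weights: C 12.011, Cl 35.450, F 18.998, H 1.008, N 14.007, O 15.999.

First, the molecular formula is C17H7ClF4N2O2 (counting implicit H from valence).
  C: 17 × 12.011 = 204.187
  Cl: 1 × 35.450 = 35.450
  F: 4 × 18.998 = 75.992
  H: 7 × 1.008 = 7.056
  N: 2 × 14.007 = 28.014
  O: 2 × 15.999 = 31.998
Sum: 17×12.011 + 1×35.450 + 4×18.998 + 7×1.008 + 2×14.007 + 2×15.999 = 382.697 → 382.70 g/mol.

382.70 g/mol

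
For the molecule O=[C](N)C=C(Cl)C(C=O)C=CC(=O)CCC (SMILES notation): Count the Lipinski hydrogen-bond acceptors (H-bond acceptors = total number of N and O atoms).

N atoms: 1; O atoms: 3.
Lipinski HBA = 1 + 3 = 4.

4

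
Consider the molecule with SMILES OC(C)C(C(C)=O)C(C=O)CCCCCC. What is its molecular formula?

Walk through each heavy atom and fill implicit hydrogens from standard valence (C 4, N 3, O 2, S 2, halogen 1):
  atom 1: O, bond orders sum to 1 (valence 2) → 1 H
  atom 2: C, bond orders sum to 3 (valence 4) → 1 H
  atom 3: C, bond orders sum to 1 (valence 4) → 3 H
  atom 4: C, bond orders sum to 3 (valence 4) → 1 H
  atom 5: C, bond orders sum to 4 (valence 4) → 0 H
  atom 6: C, bond orders sum to 1 (valence 4) → 3 H
  atom 7: O, bond orders sum to 2 (valence 2) → 0 H
  atom 8: C, bond orders sum to 3 (valence 4) → 1 H
  atom 9: C, bond orders sum to 3 (valence 4) → 1 H
  atom 10: O, bond orders sum to 2 (valence 2) → 0 H
  atom 11: C, bond orders sum to 2 (valence 4) → 2 H
  atom 12: C, bond orders sum to 2 (valence 4) → 2 H
  atom 13: C, bond orders sum to 2 (valence 4) → 2 H
  atom 14: C, bond orders sum to 2 (valence 4) → 2 H
  atom 15: C, bond orders sum to 2 (valence 4) → 2 H
  atom 16: C, bond orders sum to 1 (valence 4) → 3 H
Totals → C:13, H:24, O:3.

C13H24O3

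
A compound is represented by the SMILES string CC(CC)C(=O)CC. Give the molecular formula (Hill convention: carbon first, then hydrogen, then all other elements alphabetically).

Walk through each heavy atom and fill implicit hydrogens from standard valence (C 4, N 3, O 2, S 2, halogen 1):
  atom 1: C, bond orders sum to 1 (valence 4) → 3 H
  atom 2: C, bond orders sum to 3 (valence 4) → 1 H
  atom 3: C, bond orders sum to 2 (valence 4) → 2 H
  atom 4: C, bond orders sum to 1 (valence 4) → 3 H
  atom 5: C, bond orders sum to 4 (valence 4) → 0 H
  atom 6: O, bond orders sum to 2 (valence 2) → 0 H
  atom 7: C, bond orders sum to 2 (valence 4) → 2 H
  atom 8: C, bond orders sum to 1 (valence 4) → 3 H
Totals → C:7, H:14, O:1.

C7H14O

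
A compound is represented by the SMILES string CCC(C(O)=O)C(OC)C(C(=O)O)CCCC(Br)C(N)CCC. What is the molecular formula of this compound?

C16H30BrNO5

Walk through each heavy atom and fill implicit hydrogens from standard valence (C 4, N 3, O 2, S 2, halogen 1):
  atom 1: C, bond orders sum to 1 (valence 4) → 3 H
  atom 2: C, bond orders sum to 2 (valence 4) → 2 H
  atom 3: C, bond orders sum to 3 (valence 4) → 1 H
  atom 4: C, bond orders sum to 4 (valence 4) → 0 H
  atom 5: O, bond orders sum to 1 (valence 2) → 1 H
  atom 6: O, bond orders sum to 2 (valence 2) → 0 H
  atom 7: C, bond orders sum to 3 (valence 4) → 1 H
  atom 8: O, bond orders sum to 2 (valence 2) → 0 H
  atom 9: C, bond orders sum to 1 (valence 4) → 3 H
  atom 10: C, bond orders sum to 3 (valence 4) → 1 H
  atom 11: C, bond orders sum to 4 (valence 4) → 0 H
  atom 12: O, bond orders sum to 2 (valence 2) → 0 H
  atom 13: O, bond orders sum to 1 (valence 2) → 1 H
  atom 14: C, bond orders sum to 2 (valence 4) → 2 H
  atom 15: C, bond orders sum to 2 (valence 4) → 2 H
  atom 16: C, bond orders sum to 2 (valence 4) → 2 H
  atom 17: C, bond orders sum to 3 (valence 4) → 1 H
  atom 18: Br (halogen, monovalent) → 0 H
  atom 19: C, bond orders sum to 3 (valence 4) → 1 H
  atom 20: N, bond orders sum to 1 (valence 3) → 2 H
  atom 21: C, bond orders sum to 2 (valence 4) → 2 H
  atom 22: C, bond orders sum to 2 (valence 4) → 2 H
  atom 23: C, bond orders sum to 1 (valence 4) → 3 H
Totals → C:16, H:30, Br:1, N:1, O:5.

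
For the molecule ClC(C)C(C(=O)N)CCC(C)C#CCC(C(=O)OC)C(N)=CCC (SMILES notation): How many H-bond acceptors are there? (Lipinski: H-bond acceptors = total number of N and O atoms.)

N atoms: 2; O atoms: 3.
Lipinski HBA = 2 + 3 = 5.

5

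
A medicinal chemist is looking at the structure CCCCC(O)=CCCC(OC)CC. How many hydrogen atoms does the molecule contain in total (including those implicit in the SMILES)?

Walk through each heavy atom and fill implicit hydrogens from standard valence (C 4, N 3, O 2, S 2, halogen 1):
  atom 1: C, bond orders sum to 1 (valence 4) → 3 H
  atom 2: C, bond orders sum to 2 (valence 4) → 2 H
  atom 3: C, bond orders sum to 2 (valence 4) → 2 H
  atom 4: C, bond orders sum to 2 (valence 4) → 2 H
  atom 5: C, bond orders sum to 4 (valence 4) → 0 H
  atom 6: O, bond orders sum to 1 (valence 2) → 1 H
  atom 7: C, bond orders sum to 3 (valence 4) → 1 H
  atom 8: C, bond orders sum to 2 (valence 4) → 2 H
  atom 9: C, bond orders sum to 2 (valence 4) → 2 H
  atom 10: C, bond orders sum to 3 (valence 4) → 1 H
  atom 11: O, bond orders sum to 2 (valence 2) → 0 H
  atom 12: C, bond orders sum to 1 (valence 4) → 3 H
  atom 13: C, bond orders sum to 2 (valence 4) → 2 H
  atom 14: C, bond orders sum to 1 (valence 4) → 3 H
Total hydrogens: 24.

24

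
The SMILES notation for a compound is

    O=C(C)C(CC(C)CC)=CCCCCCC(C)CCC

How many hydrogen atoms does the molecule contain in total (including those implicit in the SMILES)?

Walk through each heavy atom and fill implicit hydrogens from standard valence (C 4, N 3, O 2, S 2, halogen 1):
  atom 1: O, bond orders sum to 2 (valence 2) → 0 H
  atom 2: C, bond orders sum to 4 (valence 4) → 0 H
  atom 3: C, bond orders sum to 1 (valence 4) → 3 H
  atom 4: C, bond orders sum to 4 (valence 4) → 0 H
  atom 5: C, bond orders sum to 2 (valence 4) → 2 H
  atom 6: C, bond orders sum to 3 (valence 4) → 1 H
  atom 7: C, bond orders sum to 1 (valence 4) → 3 H
  atom 8: C, bond orders sum to 2 (valence 4) → 2 H
  atom 9: C, bond orders sum to 1 (valence 4) → 3 H
  atom 10: C, bond orders sum to 3 (valence 4) → 1 H
  atom 11: C, bond orders sum to 2 (valence 4) → 2 H
  atom 12: C, bond orders sum to 2 (valence 4) → 2 H
  atom 13: C, bond orders sum to 2 (valence 4) → 2 H
  atom 14: C, bond orders sum to 2 (valence 4) → 2 H
  atom 15: C, bond orders sum to 2 (valence 4) → 2 H
  atom 16: C, bond orders sum to 3 (valence 4) → 1 H
  atom 17: C, bond orders sum to 1 (valence 4) → 3 H
  atom 18: C, bond orders sum to 2 (valence 4) → 2 H
  atom 19: C, bond orders sum to 2 (valence 4) → 2 H
  atom 20: C, bond orders sum to 1 (valence 4) → 3 H
Total hydrogens: 36.

36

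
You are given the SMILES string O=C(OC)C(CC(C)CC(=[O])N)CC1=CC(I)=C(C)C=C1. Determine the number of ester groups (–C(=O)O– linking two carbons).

1

The ester motif appears at heavy-atom position 2 in the SMILES.
Other groups present: 1 amide.
Ester count: 1.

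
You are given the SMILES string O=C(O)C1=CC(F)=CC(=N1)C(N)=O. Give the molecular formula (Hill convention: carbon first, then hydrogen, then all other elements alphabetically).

C7H5FN2O3

Walk through each heavy atom and fill implicit hydrogens from standard valence (C 4, N 3, O 2, S 2, halogen 1):
  atom 1: O, bond orders sum to 2 (valence 2) → 0 H
  atom 2: C, bond orders sum to 4 (valence 4) → 0 H
  atom 3: O, bond orders sum to 1 (valence 2) → 1 H
  atom 4: C, bond orders sum to 4 (valence 4) → 0 H
  atom 5: C, bond orders sum to 3 (valence 4) → 1 H
  atom 6: C, bond orders sum to 4 (valence 4) → 0 H
  atom 7: F (halogen, monovalent) → 0 H
  atom 8: C, bond orders sum to 3 (valence 4) → 1 H
  atom 9: C, bond orders sum to 4 (valence 4) → 0 H
  atom 10: N, bond orders sum to 3 (valence 3) → 0 H
  atom 11: C, bond orders sum to 4 (valence 4) → 0 H
  atom 12: N, bond orders sum to 1 (valence 3) → 2 H
  atom 13: O, bond orders sum to 2 (valence 2) → 0 H
Totals → C:7, H:5, F:1, N:2, O:3.
In Hill order: C7H5FN2O3.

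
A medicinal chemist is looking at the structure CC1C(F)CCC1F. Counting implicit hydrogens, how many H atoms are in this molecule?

10

Walk through each heavy atom and fill implicit hydrogens from standard valence (C 4, N 3, O 2, S 2, halogen 1):
  atom 1: C, bond orders sum to 1 (valence 4) → 3 H
  atom 2: C, bond orders sum to 3 (valence 4) → 1 H
  atom 3: C, bond orders sum to 3 (valence 4) → 1 H
  atom 4: F (halogen, monovalent) → 0 H
  atom 5: C, bond orders sum to 2 (valence 4) → 2 H
  atom 6: C, bond orders sum to 2 (valence 4) → 2 H
  atom 7: C, bond orders sum to 3 (valence 4) → 1 H
  atom 8: F (halogen, monovalent) → 0 H
Total hydrogens: 10.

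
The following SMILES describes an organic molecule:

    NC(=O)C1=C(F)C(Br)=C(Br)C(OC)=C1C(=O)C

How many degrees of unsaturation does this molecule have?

6

Molecular formula: C10H8Br2FNO3.
DoU = (2C + 2 + N − H − X) / 2, where X is the halogen count and O/S are ignored.
    = (2·10 + 2 + 1 − 8 − 3) / 2 = 12 / 2 = 6.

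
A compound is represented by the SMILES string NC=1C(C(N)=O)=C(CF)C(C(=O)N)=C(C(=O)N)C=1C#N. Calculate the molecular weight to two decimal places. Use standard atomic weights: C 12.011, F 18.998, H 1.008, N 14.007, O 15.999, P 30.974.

279.23 g/mol

First, the molecular formula is C11H10FN5O3 (counting implicit H from valence).
  C: 11 × 12.011 = 132.121
  F: 1 × 18.998 = 18.998
  H: 10 × 1.008 = 10.080
  N: 5 × 14.007 = 70.035
  O: 3 × 15.999 = 47.997
Sum: 11×12.011 + 1×18.998 + 10×1.008 + 5×14.007 + 3×15.999 = 279.231 → 279.23 g/mol.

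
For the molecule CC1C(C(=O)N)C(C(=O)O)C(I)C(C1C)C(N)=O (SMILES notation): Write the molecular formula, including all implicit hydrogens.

Walk through each heavy atom and fill implicit hydrogens from standard valence (C 4, N 3, O 2, S 2, halogen 1):
  atom 1: C, bond orders sum to 1 (valence 4) → 3 H
  atom 2: C, bond orders sum to 3 (valence 4) → 1 H
  atom 3: C, bond orders sum to 3 (valence 4) → 1 H
  atom 4: C, bond orders sum to 4 (valence 4) → 0 H
  atom 5: O, bond orders sum to 2 (valence 2) → 0 H
  atom 6: N, bond orders sum to 1 (valence 3) → 2 H
  atom 7: C, bond orders sum to 3 (valence 4) → 1 H
  atom 8: C, bond orders sum to 4 (valence 4) → 0 H
  atom 9: O, bond orders sum to 2 (valence 2) → 0 H
  atom 10: O, bond orders sum to 1 (valence 2) → 1 H
  atom 11: C, bond orders sum to 3 (valence 4) → 1 H
  atom 12: I (halogen, monovalent) → 0 H
  atom 13: C, bond orders sum to 3 (valence 4) → 1 H
  atom 14: C, bond orders sum to 3 (valence 4) → 1 H
  atom 15: C, bond orders sum to 1 (valence 4) → 3 H
  atom 16: C, bond orders sum to 4 (valence 4) → 0 H
  atom 17: N, bond orders sum to 1 (valence 3) → 2 H
  atom 18: O, bond orders sum to 2 (valence 2) → 0 H
Totals → C:11, H:17, I:1, N:2, O:4.

C11H17IN2O4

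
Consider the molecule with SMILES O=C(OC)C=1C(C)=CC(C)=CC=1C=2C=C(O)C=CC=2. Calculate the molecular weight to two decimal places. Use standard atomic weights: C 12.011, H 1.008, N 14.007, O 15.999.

First, the molecular formula is C16H16O3 (counting implicit H from valence).
  C: 16 × 12.011 = 192.176
  H: 16 × 1.008 = 16.128
  O: 3 × 15.999 = 47.997
Sum: 16×12.011 + 16×1.008 + 3×15.999 = 256.301 → 256.30 g/mol.

256.30 g/mol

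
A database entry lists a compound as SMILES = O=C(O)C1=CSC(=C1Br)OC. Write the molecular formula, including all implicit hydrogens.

Walk through each heavy atom and fill implicit hydrogens from standard valence (C 4, N 3, O 2, S 2, halogen 1):
  atom 1: O, bond orders sum to 2 (valence 2) → 0 H
  atom 2: C, bond orders sum to 4 (valence 4) → 0 H
  atom 3: O, bond orders sum to 1 (valence 2) → 1 H
  atom 4: C, bond orders sum to 4 (valence 4) → 0 H
  atom 5: C, bond orders sum to 3 (valence 4) → 1 H
  atom 6: S, bond orders sum to 2 (valence 2) → 0 H
  atom 7: C, bond orders sum to 4 (valence 4) → 0 H
  atom 8: C, bond orders sum to 4 (valence 4) → 0 H
  atom 9: Br (halogen, monovalent) → 0 H
  atom 10: O, bond orders sum to 2 (valence 2) → 0 H
  atom 11: C, bond orders sum to 1 (valence 4) → 3 H
Totals → C:6, H:5, Br:1, O:3, S:1.
In Hill order: C6H5BrO3S.

C6H5BrO3S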